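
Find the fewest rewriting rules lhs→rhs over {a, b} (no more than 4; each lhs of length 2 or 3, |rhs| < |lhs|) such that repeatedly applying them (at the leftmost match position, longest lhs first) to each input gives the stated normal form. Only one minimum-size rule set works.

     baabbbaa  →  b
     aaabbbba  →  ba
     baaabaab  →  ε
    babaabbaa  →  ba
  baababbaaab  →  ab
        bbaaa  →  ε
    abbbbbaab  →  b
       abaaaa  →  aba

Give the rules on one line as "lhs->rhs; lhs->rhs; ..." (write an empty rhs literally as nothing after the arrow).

  | baabbbaa => bbbbbaa => bbaa => aa => b
  | aaabbbba => bbbba => ba
  | baaabaab => bbaab => aab => bb => ε
  | babaabbaa => babbbbaa => babaa => babb => ba

aa->b; aaa->; bb->; bbb->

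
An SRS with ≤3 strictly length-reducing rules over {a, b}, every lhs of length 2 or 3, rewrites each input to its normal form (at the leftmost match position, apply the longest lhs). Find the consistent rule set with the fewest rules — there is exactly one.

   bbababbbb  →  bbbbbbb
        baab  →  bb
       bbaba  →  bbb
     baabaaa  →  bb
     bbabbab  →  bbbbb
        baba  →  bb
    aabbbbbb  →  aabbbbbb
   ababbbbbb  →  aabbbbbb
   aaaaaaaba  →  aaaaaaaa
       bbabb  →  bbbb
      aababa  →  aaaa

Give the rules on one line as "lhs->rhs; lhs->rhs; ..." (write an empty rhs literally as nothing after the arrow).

aba->aa; ba->b

  | bbababbbb => bbbabbbb => bbbbbbb
  | baab => bab => bb
  | bbaba => bbba => bbb
  | baabaaa => babaaa => bbaaa => bbaa => bba => bb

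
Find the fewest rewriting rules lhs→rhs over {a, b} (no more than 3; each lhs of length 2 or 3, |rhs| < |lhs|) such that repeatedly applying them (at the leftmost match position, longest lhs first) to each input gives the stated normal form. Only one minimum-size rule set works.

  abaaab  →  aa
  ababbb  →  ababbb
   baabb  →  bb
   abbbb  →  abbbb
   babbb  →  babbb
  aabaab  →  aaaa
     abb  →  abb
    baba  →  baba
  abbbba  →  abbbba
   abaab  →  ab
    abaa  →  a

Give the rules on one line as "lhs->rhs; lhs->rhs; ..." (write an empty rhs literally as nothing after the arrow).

  | abaaab => aab => aa
  | ababbb
  | baabb => bb
  | abbbb

aab->aa; baa->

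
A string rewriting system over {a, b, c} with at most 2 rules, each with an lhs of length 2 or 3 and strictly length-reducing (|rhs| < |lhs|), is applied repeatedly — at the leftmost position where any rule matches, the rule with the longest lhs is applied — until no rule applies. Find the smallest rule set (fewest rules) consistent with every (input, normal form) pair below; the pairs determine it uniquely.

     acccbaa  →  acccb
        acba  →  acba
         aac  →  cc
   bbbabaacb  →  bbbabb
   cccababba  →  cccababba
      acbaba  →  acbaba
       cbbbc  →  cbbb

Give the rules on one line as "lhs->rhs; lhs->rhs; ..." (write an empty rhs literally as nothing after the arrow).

aa->c; bc->b

  | acccbaa => acccbc => acccb
  | acba
  | aac => cc
  | bbbabaacb => bbbabccb => bbbabcb => bbbabb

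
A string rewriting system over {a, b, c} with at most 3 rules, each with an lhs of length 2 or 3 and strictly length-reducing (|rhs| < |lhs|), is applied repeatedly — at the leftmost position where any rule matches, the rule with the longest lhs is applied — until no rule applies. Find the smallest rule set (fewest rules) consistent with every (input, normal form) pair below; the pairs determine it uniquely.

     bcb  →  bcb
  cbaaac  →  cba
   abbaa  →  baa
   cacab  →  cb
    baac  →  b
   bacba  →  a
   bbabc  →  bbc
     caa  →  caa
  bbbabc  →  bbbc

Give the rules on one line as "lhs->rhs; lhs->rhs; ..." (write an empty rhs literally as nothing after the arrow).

  | bcb
  | cbaaac => cbaab => cba
  | abbaa => baa
  | cacab => cbab => cb

ab->; ac->b; bac->a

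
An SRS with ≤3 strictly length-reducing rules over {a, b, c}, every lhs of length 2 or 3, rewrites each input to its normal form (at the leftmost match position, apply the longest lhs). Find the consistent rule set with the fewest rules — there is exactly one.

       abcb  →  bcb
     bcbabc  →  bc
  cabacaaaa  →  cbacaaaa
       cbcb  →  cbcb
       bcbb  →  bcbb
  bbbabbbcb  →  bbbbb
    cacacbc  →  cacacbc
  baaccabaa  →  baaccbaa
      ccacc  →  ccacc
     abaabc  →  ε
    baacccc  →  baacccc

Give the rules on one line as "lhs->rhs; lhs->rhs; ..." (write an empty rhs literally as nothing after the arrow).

  | abcb => bcb
  | bcbabc => bcbbc => bc
  | cabacaaaa => cbacaaaa
  | cbcb

ab->b; bbc->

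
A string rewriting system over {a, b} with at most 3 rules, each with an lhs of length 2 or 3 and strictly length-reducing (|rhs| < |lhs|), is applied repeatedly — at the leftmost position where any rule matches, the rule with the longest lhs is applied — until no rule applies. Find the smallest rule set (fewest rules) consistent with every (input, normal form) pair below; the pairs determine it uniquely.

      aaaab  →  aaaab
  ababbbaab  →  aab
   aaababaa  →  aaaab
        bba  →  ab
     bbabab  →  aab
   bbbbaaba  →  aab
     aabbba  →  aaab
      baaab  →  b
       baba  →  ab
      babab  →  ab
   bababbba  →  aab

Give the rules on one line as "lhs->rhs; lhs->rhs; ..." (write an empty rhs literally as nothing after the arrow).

ba->b; bb->b; bba->ab

  | aaaab
  | ababbbaab => abbbbaab => abbbaab => abbaab => aabab => aabb => aab
  | aaababaa => aaabbaa => aaaaba => aaaab
  | bba => ab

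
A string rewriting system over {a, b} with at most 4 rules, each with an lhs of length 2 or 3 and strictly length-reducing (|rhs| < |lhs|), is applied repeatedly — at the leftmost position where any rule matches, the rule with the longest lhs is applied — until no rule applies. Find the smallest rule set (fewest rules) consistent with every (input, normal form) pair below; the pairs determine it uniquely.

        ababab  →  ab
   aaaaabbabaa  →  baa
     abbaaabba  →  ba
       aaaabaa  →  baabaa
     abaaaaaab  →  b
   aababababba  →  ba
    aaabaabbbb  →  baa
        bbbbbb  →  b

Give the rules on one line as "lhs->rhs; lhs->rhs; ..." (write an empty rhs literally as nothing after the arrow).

  | ababab => abab => ab
  | aaaaabbabaa => baaabbabaa => bbabbabaa => babbabaa => bbabaa => babaa => baa
  | abbaaabba => aaaabba => baabba => baaa => bba => ba
  | aaaabaa => baabaa

aaa->ba; abb->a; bab->b; bb->b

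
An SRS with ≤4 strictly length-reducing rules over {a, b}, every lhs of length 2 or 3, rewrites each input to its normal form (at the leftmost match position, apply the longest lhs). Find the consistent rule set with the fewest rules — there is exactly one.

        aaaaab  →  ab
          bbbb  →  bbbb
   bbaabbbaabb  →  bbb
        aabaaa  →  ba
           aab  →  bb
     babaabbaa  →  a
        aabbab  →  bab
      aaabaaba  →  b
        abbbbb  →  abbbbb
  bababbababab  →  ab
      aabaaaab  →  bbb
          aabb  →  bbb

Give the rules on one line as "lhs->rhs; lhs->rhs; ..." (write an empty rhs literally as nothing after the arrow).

  | aaaaab => baaab => bbab => ab
  | bbbb
  | bbaabbbaabb => aabbbaabb => bbbbaabb => bbaabb => aabb => bbb
  | aabaaa => bbaaa => aaa => ba

aa->b; aba->; bba->a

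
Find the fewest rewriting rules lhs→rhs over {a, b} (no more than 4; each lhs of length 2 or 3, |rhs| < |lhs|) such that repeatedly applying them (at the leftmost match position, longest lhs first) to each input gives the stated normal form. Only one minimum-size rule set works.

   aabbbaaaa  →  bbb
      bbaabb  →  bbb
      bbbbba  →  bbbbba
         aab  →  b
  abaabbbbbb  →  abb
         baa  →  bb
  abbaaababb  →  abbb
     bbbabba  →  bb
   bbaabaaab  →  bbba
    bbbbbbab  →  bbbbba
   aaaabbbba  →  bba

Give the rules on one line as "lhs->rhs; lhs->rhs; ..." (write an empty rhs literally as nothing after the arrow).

  | aabbbaaaa => aabbaaaa => aabaaaa => aaaaaa => baaaa => bbaa => bbb
  | bbaabb => bbaab => bbaa => bbb
  | bbbbba
  | aab => aa => b

aa->b; aab->aa; bab->a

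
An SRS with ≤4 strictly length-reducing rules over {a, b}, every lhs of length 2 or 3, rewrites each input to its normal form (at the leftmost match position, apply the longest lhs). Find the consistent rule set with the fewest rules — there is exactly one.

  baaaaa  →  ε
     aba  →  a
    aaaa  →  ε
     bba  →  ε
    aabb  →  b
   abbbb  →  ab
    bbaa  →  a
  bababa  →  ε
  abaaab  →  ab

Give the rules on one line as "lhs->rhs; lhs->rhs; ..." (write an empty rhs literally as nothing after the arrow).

  | baaaaa => aaaa => aa => ε
  | aba => a
  | aaaa => aa => ε
  | bba => ba => ε

aa->; ba->; bb->b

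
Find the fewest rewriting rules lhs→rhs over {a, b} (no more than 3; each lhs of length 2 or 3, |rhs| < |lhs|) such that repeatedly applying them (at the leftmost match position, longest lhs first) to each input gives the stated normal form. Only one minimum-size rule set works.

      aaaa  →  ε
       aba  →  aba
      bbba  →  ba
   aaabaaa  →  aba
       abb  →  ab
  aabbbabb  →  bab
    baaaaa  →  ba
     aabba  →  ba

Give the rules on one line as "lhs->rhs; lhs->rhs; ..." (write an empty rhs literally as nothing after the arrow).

aa->; bb->b

  | aaaa => aa => ε
  | aba
  | bbba => bba => ba
  | aaabaaa => abaaa => aba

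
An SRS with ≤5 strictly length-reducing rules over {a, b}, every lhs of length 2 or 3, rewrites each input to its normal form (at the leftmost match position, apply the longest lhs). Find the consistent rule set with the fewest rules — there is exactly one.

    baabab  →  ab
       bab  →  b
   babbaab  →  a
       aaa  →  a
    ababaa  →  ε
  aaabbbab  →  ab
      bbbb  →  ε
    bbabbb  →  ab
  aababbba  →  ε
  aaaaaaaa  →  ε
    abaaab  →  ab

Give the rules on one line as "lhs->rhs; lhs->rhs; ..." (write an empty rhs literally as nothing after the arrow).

aa->; aab->a; ba->; bb->

  | baabab => abab => ab
  | bab => b
  | babbaab => bbaab => aab => a
  | aaa => a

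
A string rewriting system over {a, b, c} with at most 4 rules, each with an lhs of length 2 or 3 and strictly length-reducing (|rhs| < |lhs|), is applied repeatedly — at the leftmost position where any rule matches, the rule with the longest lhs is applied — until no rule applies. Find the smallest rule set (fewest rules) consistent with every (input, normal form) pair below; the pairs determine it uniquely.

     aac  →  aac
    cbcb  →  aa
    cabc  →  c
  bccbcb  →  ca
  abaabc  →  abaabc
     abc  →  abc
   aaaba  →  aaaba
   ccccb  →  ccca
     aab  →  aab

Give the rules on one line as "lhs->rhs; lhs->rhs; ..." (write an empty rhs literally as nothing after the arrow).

  | aac
  | cbcb => acb => aa
  | cabc => c
  | bccbcb => bcacb => ccb => ca

bca->c; cab->; cb->a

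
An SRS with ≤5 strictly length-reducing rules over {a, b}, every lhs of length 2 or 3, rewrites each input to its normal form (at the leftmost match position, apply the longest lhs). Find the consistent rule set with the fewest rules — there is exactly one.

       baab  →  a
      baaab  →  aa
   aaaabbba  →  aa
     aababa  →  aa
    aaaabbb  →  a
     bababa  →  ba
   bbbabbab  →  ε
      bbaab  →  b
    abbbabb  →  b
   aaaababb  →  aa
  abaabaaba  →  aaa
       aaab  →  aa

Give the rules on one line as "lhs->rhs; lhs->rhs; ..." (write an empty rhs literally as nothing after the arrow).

ab->; baa->aa; bb->; bba->b

  | baab => aab => a
  | baaab => aaab => aa
  | aaaabbba => aaabba => aaba => aa
  | aababa => aaba => aa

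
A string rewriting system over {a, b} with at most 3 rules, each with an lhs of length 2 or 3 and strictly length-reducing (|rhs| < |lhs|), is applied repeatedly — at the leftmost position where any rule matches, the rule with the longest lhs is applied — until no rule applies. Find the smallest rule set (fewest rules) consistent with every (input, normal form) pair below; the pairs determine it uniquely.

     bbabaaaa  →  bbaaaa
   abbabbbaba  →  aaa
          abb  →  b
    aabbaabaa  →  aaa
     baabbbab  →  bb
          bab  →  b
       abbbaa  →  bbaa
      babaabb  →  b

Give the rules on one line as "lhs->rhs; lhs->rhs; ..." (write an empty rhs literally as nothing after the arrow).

ab->; bbb->aa

  | bbabaaaa => bbaaaa
  | abbabbbaba => babbbaba => bbbaba => aaaba => aaa
  | abb => b
  | aabbaabaa => abaabaa => aabaa => aaa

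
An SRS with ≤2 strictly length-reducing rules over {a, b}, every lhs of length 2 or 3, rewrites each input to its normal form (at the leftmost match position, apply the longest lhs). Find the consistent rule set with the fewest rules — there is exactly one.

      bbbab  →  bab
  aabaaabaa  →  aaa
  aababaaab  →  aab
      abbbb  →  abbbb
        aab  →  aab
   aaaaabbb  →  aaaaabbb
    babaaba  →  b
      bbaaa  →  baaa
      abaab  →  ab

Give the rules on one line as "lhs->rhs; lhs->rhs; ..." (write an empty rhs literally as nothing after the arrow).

  | bbbab => bbab => bab
  | aabaaabaa => aaabaa => aaa
  | aababaaab => abaaab => aab
  | abbbb

aba->; bba->ba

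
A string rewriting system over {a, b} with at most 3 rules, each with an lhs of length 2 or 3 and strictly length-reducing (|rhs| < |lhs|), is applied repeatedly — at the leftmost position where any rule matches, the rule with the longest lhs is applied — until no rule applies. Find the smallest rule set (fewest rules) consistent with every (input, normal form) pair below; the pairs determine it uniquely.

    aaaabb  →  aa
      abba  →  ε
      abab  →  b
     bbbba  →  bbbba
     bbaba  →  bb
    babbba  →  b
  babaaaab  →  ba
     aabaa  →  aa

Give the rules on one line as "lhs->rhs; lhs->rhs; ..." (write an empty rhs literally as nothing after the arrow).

aaa->a; ab->a; aba->

  | aaaabb => aabb => aab => aa
  | abba => aba => ε
  | abab => b
  | bbbba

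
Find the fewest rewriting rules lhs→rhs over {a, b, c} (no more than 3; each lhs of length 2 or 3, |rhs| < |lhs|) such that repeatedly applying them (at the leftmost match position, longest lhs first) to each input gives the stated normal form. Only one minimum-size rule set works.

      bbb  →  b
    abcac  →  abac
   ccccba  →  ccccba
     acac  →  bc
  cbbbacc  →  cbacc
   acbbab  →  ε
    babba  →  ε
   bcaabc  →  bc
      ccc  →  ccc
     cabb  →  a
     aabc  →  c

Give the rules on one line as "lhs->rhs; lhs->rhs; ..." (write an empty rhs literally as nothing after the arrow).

aa->b; bb->; ca->a

  | bbb => b
  | abcac => abac
  | ccccba
  | acac => aac => bc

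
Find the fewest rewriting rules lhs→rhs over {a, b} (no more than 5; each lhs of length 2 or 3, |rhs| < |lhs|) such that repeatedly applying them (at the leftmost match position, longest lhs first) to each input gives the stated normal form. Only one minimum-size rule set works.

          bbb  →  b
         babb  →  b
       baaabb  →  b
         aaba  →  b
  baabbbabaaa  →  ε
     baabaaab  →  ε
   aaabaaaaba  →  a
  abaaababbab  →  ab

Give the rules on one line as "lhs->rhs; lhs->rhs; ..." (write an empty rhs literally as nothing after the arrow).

aa->b; ba->; bab->; bbb->aa

  | bbb => aa => b
  | babb => b
  | baaabb => aabb => bbb => aa => b
  | aaba => bba => b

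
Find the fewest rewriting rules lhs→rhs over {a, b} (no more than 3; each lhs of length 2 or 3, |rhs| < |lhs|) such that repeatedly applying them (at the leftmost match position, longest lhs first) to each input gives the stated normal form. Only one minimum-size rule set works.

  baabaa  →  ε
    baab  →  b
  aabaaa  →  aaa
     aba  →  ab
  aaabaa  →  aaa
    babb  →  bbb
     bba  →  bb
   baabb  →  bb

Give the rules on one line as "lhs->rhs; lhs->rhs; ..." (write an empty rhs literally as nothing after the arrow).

ba->b; baa->

  | baabaa => baa => ε
  | baab => b
  | aabaaa => aaa
  | aba => ab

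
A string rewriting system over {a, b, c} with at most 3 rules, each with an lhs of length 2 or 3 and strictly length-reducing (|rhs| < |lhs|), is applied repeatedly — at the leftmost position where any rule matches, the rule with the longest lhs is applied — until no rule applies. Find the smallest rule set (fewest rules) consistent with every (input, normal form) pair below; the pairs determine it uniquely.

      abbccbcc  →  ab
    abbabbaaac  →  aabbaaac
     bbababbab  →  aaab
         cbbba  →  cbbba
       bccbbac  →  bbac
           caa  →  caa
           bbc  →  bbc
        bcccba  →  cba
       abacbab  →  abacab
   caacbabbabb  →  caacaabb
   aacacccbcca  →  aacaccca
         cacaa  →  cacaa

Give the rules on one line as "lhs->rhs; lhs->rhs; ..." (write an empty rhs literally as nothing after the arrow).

  | abbccbcc => abbcc => ab
  | abbabbaaac => ababbaaac => aabbaaac
  | bbababbab => bababbab => ababbab => aabbab => aabab => aaab
  | cbbba

bab->ab; bcc->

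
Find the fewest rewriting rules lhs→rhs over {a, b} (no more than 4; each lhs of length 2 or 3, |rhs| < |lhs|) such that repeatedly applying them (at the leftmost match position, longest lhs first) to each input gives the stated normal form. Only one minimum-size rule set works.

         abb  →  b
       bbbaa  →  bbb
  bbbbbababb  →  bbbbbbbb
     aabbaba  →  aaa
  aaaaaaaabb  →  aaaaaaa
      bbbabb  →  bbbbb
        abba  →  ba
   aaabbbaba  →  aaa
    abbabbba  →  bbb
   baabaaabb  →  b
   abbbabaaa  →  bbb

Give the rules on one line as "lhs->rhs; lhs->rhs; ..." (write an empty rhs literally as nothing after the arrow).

ab->a; abb->b; baa->; bba->bb

  | abb => b
  | bbbaa => bbba => bbb
  | bbbbbababb => bbbbbbabb => bbbbbbbb
  | aabbaba => ababa => aaba => aaa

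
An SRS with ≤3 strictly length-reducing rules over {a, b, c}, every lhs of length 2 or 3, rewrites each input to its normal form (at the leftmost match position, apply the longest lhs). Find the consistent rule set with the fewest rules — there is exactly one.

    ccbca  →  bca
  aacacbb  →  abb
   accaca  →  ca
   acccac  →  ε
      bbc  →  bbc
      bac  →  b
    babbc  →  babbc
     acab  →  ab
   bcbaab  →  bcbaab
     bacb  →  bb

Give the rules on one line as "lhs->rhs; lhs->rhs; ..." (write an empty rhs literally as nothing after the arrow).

ac->; cc->

  | ccbca => bca
  | aacacbb => aacbb => abb
  | accaca => caca => ca
  | acccac => ccac => ac => ε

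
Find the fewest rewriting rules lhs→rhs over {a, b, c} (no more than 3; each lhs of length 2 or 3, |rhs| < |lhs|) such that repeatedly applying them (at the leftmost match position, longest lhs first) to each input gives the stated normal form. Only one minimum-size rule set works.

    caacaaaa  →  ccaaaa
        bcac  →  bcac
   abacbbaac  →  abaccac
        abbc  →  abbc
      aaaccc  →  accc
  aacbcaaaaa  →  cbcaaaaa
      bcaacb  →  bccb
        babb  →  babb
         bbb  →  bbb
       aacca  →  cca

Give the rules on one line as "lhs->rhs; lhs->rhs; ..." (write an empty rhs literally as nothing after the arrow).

  | caacaaaa => ccaaaa
  | bcac
  | abacbbaac => abaccac
  | abbc

aac->c; bba->c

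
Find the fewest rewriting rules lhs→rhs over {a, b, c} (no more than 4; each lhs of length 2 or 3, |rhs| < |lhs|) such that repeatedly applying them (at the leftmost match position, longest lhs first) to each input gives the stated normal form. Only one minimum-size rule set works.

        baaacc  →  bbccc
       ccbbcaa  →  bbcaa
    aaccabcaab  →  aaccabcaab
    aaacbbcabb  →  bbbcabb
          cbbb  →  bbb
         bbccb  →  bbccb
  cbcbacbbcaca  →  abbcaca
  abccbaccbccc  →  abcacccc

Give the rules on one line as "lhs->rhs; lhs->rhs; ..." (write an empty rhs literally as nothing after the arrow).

aaa->bc; cba->a; cbb->bb; cbc->c

  | baaacc => bbccc
  | ccbbcaa => cbbcaa => bbcaa
  | aaccabcaab
  | aaacbbcabb => bccbbcabb => bcbbcabb => bbbcabb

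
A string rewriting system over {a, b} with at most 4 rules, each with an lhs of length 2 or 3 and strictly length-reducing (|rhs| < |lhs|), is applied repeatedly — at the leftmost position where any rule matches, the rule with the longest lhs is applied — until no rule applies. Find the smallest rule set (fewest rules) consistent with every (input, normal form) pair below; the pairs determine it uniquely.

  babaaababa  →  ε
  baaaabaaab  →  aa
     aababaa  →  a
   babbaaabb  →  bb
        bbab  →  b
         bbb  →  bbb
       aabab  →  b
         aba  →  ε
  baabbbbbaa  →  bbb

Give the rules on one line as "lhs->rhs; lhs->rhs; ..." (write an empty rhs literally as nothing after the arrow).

  | babaaababa => abaaababa => baaababa => aababa => aba => ba => ε
  | baaaabaaab => aaabaaab => aaaab => aa
  | aababaa => abaa => baa => a
  | babbaaabb => abbaaabb => bbaaabb => baabb => abb => bb

aab->; ab->b; ba->; bab->ab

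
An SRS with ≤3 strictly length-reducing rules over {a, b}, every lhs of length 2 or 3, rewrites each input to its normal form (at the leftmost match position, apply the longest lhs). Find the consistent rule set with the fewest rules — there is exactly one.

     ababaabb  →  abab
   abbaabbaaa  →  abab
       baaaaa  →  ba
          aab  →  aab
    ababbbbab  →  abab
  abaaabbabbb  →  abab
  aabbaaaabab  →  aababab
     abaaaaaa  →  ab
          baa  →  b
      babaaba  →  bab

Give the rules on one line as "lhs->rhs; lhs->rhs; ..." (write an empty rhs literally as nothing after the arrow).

baa->b; bb->b; bba->b

  | ababaabb => ababbb => ababb => abab
  | abbaabbaaa => ababbaaa => ababaa => abab
  | baaaaa => baaa => ba
  | aab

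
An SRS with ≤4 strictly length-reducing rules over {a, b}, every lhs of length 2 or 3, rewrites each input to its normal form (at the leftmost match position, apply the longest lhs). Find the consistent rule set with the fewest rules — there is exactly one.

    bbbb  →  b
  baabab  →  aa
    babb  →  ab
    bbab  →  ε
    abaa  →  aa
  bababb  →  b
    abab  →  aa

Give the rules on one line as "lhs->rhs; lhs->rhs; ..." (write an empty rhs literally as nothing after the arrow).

aab->; ba->; bab->a; bbb->

  | bbbb => b
  | baabab => abab => aa
  | babb => ab
  | bbab => ba => ε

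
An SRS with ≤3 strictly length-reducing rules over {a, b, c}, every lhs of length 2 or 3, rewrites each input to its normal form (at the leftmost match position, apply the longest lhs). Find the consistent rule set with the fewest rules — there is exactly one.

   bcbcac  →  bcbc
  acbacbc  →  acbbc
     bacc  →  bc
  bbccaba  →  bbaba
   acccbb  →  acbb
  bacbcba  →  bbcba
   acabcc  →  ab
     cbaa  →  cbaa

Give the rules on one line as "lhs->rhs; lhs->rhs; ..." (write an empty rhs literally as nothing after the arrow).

bac->b; ca->; cc->

  | bcbcac => bcbc
  | acbacbc => acbbc
  | bacc => bc
  | bbccaba => bbaba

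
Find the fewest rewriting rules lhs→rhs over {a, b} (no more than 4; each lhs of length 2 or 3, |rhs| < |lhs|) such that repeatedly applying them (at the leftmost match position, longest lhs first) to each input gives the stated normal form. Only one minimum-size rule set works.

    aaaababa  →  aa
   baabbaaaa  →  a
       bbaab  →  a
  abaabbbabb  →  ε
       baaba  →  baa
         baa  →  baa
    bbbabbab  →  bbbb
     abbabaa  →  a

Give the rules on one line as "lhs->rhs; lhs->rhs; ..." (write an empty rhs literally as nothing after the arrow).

  | aaaababa => aababa => aaba => aa
  | baabbaaaa => babaaaa => aaaaa => aaa => a
  | bbaab => bab => a
  | abaabbbabb => aabbbabb => abbabb => babb => ab => ε

aaa->a; ab->; bab->a; bba->b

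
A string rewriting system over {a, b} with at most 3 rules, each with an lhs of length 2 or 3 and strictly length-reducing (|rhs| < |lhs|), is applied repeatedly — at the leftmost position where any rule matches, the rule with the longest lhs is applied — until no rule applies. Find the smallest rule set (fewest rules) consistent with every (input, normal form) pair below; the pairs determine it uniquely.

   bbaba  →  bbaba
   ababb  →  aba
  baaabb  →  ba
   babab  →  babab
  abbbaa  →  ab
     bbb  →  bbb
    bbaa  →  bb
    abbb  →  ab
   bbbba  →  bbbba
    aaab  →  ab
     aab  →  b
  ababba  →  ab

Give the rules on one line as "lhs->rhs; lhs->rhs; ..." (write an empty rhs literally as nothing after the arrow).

  | bbaba
  | ababb => aba
  | baaabb => babb => ba
  | babab

aa->; abb->a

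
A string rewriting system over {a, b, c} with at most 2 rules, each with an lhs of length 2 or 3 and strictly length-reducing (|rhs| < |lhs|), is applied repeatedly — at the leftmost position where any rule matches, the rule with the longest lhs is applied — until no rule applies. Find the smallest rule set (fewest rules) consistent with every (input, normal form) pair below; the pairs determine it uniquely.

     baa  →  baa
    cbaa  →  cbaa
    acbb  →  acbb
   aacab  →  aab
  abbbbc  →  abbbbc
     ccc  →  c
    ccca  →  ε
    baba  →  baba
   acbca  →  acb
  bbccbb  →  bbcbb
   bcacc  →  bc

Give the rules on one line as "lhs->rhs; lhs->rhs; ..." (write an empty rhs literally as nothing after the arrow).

  | baa
  | cbaa
  | acbb
  | aacab => aab

ca->; cc->c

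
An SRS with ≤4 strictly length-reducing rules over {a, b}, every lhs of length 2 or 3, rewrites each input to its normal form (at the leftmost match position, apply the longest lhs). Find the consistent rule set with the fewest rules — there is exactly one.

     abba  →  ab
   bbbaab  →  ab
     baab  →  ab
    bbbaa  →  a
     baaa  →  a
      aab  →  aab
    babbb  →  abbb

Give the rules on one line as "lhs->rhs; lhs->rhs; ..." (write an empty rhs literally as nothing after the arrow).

aba->ab; ba->a; baa->ba

  | abba => aba => ab
  | bbbaab => bbbab => bbab => bab => ab
  | baab => bab => ab
  | bbbaa => bbba => bba => ba => a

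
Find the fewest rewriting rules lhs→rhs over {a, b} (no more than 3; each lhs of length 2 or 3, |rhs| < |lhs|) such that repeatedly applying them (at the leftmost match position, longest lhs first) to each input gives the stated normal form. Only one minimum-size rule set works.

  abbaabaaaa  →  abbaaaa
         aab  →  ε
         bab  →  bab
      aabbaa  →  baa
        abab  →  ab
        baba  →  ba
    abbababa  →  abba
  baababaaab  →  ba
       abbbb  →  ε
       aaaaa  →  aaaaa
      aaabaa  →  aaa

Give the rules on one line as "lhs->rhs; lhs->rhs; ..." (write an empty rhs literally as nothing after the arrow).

aab->; aba->a; bbb->a

  | abbaabaaaa => abbaaaa
  | aab => ε
  | bab
  | aabbaa => baa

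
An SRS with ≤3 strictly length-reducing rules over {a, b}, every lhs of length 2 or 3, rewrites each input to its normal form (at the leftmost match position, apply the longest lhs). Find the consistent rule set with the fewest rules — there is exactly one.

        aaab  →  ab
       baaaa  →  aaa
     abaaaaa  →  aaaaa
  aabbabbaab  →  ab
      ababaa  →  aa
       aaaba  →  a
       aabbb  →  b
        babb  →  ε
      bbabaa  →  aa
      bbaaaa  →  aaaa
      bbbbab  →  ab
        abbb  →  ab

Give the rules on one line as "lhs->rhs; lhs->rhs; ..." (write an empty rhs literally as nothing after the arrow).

aab->b; ba->; bb->

  | aaab => ab
  | baaaa => aaa
  | abaaaaa => aaaaa
  | aabbabbaab => bbabbaab => abbaab => aaab => ab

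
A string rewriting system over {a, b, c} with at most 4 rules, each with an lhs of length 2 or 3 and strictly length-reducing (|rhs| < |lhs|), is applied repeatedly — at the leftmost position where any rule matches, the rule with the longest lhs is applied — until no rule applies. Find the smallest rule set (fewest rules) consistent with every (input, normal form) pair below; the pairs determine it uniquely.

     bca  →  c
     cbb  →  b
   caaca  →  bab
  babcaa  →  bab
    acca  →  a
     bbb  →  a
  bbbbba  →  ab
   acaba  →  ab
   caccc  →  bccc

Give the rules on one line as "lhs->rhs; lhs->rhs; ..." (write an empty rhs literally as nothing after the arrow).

bb->c; bbb->a; ca->b; cb->

  | bca => bb => c
  | cbb => b
  | caaca => baca => bab
  | babcaa => babba => baca => bab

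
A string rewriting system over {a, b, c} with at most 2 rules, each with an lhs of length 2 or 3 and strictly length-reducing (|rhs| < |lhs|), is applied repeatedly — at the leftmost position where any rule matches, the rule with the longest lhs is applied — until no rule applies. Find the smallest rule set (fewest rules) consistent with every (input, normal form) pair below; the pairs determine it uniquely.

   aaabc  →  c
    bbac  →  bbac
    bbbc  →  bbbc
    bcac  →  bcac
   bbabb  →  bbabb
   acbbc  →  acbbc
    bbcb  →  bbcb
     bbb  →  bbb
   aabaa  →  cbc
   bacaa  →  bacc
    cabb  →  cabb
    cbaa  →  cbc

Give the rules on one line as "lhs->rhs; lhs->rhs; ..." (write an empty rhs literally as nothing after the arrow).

aa->c; abc->

  | aaabc => cabc => c
  | bbac
  | bbbc
  | bcac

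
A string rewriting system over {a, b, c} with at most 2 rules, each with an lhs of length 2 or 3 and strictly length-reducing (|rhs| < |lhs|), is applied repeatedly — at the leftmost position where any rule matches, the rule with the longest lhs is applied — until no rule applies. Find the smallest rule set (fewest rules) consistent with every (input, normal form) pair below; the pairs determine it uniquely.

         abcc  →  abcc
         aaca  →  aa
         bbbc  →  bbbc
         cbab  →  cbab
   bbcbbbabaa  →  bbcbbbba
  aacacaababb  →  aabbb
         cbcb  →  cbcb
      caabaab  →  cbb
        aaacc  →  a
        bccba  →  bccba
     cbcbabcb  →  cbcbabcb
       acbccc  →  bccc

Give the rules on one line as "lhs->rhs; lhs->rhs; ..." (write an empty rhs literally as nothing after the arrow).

aba->b; ac->

  | abcc
  | aaca => aa
  | bbbc
  | cbab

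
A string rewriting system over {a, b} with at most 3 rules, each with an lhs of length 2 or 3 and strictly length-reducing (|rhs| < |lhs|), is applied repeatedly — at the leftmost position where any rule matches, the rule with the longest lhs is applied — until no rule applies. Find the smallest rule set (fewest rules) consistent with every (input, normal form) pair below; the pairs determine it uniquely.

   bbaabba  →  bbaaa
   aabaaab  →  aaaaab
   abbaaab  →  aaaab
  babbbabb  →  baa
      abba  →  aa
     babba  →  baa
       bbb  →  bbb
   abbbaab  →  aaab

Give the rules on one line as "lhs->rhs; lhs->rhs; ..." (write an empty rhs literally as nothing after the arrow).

  | bbaabba => bbaaa
  | aabaaab => aaaaab
  | abbaaab => aaaab
  | babbbabb => bababb => baabb => baa

aba->aa; abb->a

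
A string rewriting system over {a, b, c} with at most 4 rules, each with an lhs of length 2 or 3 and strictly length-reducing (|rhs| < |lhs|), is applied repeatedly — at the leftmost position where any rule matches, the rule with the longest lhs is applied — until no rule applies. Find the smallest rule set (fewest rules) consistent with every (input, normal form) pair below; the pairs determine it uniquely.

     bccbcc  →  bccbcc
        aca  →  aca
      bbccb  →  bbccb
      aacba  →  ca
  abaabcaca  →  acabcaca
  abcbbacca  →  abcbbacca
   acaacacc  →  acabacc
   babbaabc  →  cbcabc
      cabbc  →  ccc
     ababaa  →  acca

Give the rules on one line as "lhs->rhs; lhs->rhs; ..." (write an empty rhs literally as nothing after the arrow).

aac->ab; abb->c; baa->ca; bab->cb

  | bccbcc
  | aca
  | bbccb
  | aacba => abba => ca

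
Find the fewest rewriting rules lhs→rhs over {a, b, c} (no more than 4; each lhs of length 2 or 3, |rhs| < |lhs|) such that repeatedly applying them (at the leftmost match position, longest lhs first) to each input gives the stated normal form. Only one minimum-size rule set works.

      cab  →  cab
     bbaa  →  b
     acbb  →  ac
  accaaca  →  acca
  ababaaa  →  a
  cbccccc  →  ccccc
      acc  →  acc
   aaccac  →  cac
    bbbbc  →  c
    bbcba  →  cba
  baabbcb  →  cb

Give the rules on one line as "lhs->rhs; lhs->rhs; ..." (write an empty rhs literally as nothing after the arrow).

aa->b; bb->; bc->

  | cab
  | bbaa => aa => b
  | acbb => ac
  | accaaca => accbca => acca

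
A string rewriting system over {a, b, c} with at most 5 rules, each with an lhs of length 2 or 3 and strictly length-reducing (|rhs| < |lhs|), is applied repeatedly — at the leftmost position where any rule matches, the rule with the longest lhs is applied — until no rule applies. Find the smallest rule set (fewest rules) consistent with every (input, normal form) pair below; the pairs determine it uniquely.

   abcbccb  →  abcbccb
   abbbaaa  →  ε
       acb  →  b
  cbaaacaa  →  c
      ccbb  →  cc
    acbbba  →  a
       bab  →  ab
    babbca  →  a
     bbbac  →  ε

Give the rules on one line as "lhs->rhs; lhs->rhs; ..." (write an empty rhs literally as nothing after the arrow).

  | abcbccb
  | abbbaaa => abaaa => aaaa => aa => ε
  | acb => b
  | cbaaacaa => caaacaa => cacaa => caa => c

aa->; ac->; ba->a; bb->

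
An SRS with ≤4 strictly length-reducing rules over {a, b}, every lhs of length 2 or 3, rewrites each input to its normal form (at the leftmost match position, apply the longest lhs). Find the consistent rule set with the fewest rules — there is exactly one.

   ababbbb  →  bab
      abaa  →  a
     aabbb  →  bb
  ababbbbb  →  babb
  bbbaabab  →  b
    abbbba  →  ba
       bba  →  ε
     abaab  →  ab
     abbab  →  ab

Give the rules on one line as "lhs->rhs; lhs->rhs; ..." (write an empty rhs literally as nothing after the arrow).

aab->; aba->; bba->; bbb->ba

  | ababbbb => bbbb => bab
  | abaa => a
  | aabbb => bb
  | ababbbbb => bbbbb => babb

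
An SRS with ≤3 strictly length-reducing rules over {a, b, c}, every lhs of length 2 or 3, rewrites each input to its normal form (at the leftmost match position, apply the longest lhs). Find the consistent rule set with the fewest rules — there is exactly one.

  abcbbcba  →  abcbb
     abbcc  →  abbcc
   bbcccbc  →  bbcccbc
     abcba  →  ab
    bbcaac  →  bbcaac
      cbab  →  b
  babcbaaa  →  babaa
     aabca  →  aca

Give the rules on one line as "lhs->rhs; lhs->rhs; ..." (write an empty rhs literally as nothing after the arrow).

aab->a; cba->

  | abcbbcba => abcbb
  | abbcc
  | bbcccbc
  | abcba => ab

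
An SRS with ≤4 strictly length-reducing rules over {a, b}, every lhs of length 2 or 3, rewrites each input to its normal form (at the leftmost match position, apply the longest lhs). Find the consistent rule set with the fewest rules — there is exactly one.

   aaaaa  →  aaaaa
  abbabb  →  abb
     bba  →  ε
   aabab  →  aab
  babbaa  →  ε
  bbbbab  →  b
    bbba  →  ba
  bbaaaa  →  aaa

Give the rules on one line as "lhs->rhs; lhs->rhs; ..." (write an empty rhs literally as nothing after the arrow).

aba->a; baa->; bba->; bbb->b

  | aaaaa
  | abbabb => abb
  | bba => ε
  | aabab => aab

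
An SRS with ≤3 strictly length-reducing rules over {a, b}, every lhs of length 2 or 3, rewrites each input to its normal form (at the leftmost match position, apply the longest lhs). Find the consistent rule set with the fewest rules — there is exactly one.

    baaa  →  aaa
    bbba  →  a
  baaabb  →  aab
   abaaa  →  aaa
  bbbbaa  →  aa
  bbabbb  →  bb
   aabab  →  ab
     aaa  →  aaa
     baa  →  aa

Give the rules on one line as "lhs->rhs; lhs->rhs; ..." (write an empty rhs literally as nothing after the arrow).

  | baaa => aaa
  | bbba => bba => ba => a
  | baaabb => aaabb => aab
  | abaaa => baaa => aaa

aba->ba; abb->b; ba->a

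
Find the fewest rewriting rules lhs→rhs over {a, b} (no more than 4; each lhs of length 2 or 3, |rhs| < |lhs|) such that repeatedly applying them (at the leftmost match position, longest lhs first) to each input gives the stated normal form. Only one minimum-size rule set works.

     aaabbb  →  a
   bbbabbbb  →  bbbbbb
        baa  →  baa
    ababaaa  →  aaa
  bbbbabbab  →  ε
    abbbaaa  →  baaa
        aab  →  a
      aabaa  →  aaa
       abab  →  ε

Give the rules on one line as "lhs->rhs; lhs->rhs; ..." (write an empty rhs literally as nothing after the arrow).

ab->; abb->; bab->bb; bba->ab

  | aaabbb => aab => a
  | bbbabbbb => babbbbb => bbbbbb
  | baa
  | ababaaa => abaaa => aaa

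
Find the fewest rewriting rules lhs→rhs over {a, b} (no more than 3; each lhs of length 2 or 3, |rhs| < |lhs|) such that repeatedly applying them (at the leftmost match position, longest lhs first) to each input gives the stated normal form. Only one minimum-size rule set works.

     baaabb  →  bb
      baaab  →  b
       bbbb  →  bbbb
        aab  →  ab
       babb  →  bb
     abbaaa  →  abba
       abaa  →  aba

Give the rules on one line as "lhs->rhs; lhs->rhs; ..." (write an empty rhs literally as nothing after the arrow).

  | baaabb => baabb => babb => bb
  | baaab => baab => bab => b
  | bbbb
  | aab => ab

aa->a; bab->b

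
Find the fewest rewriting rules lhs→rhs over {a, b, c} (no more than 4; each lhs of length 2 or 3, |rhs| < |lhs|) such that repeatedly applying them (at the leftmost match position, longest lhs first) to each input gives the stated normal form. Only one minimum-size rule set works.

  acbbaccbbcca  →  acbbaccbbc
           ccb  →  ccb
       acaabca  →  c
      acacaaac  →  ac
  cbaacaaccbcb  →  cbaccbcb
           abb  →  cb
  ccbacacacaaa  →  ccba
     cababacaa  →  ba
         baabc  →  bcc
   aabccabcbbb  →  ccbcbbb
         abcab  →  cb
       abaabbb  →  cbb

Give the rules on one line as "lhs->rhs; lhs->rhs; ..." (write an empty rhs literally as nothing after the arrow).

aa->a; ab->c; ca->

  | acbbaccbbcca => acbbaccbbc
  | ccb
  | acaabca => aabca => abca => cca => c
  | acacaaac => acaaac => aaac => aac => ac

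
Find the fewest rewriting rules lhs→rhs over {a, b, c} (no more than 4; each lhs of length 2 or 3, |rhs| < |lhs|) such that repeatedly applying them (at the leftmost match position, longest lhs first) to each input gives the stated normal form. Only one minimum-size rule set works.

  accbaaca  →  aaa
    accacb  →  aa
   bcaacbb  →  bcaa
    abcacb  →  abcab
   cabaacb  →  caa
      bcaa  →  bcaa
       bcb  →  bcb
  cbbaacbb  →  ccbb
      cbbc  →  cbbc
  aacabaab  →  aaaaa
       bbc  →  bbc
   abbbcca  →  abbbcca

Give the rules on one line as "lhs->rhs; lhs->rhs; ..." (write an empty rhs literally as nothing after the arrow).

  | accbaaca => acbaaca => abaaca => aaca => aaa
  | accacb => acacb => aacb => aab => aa
  | bcaacbb => bcaabb => bcaab => bcaa
  | abcacb => abcab

aab->aa; ac->a; ba->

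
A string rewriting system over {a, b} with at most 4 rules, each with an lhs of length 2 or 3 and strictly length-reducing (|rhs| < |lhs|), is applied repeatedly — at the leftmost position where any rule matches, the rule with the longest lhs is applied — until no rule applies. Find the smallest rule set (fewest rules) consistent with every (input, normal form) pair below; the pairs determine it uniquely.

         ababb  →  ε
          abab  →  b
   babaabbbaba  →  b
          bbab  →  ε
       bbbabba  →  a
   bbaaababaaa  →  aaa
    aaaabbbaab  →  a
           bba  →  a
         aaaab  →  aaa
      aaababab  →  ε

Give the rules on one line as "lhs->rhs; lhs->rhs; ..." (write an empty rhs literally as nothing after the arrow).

  | ababb => bb => ε
  | abab => b
  | babaabbbaba => babbbaba => bbbaba => baba => b
  | bbab => ab => ε

ab->; aba->; bb->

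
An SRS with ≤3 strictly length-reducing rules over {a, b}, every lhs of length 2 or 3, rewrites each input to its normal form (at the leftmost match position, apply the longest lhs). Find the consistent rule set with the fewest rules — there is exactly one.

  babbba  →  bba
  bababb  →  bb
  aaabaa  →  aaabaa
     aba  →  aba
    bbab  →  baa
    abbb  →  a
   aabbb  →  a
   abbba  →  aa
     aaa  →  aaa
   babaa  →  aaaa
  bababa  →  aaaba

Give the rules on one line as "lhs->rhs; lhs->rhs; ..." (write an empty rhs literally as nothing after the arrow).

  | babbba => aabba => abba => bba
  | bababb => aaabb => aabb => abb => bb
  | aaabaa
  | aba

abb->bb; bab->aa; bbb->a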